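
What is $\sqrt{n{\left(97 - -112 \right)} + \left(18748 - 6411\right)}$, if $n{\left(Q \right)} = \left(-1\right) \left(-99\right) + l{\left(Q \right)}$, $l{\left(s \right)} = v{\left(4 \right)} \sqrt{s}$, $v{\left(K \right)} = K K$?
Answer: $2 \sqrt{3109 + 4 \sqrt{209}} \approx 112.55$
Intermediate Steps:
$v{\left(K \right)} = K^{2}$
$l{\left(s \right)} = 16 \sqrt{s}$ ($l{\left(s \right)} = 4^{2} \sqrt{s} = 16 \sqrt{s}$)
$n{\left(Q \right)} = 99 + 16 \sqrt{Q}$ ($n{\left(Q \right)} = \left(-1\right) \left(-99\right) + 16 \sqrt{Q} = 99 + 16 \sqrt{Q}$)
$\sqrt{n{\left(97 - -112 \right)} + \left(18748 - 6411\right)} = \sqrt{\left(99 + 16 \sqrt{97 - -112}\right) + \left(18748 - 6411\right)} = \sqrt{\left(99 + 16 \sqrt{97 + 112}\right) + \left(18748 - 6411\right)} = \sqrt{\left(99 + 16 \sqrt{209}\right) + 12337} = \sqrt{12436 + 16 \sqrt{209}}$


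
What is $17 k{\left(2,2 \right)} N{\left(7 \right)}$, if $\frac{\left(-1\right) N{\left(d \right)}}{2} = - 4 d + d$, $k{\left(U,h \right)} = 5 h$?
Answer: $7140$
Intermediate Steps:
$N{\left(d \right)} = 6 d$ ($N{\left(d \right)} = - 2 \left(- 4 d + d\right) = - 2 \left(- 3 d\right) = 6 d$)
$17 k{\left(2,2 \right)} N{\left(7 \right)} = 17 \cdot 5 \cdot 2 \cdot 6 \cdot 7 = 17 \cdot 10 \cdot 42 = 170 \cdot 42 = 7140$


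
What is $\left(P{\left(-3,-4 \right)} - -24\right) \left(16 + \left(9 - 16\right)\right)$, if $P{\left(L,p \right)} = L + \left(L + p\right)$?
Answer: $126$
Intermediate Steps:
$P{\left(L,p \right)} = p + 2 L$
$\left(P{\left(-3,-4 \right)} - -24\right) \left(16 + \left(9 - 16\right)\right) = \left(\left(-4 + 2 \left(-3\right)\right) - -24\right) \left(16 + \left(9 - 16\right)\right) = \left(\left(-4 - 6\right) + 24\right) \left(16 + \left(9 - 16\right)\right) = \left(-10 + 24\right) \left(16 - 7\right) = 14 \cdot 9 = 126$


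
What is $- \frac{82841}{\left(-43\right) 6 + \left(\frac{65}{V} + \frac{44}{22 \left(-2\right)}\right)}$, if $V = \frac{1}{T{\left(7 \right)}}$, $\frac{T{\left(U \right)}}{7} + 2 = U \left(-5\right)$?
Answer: $\frac{7531}{1554} \approx 4.8462$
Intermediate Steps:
$T{\left(U \right)} = -14 - 35 U$ ($T{\left(U \right)} = -14 + 7 U \left(-5\right) = -14 + 7 \left(- 5 U\right) = -14 - 35 U$)
$V = - \frac{1}{259}$ ($V = \frac{1}{-14 - 245} = \frac{1}{-259} = - \frac{1}{259} \approx -0.003861$)
$- \frac{82841}{\left(-43\right) 6 + \left(\frac{65}{V} + \frac{44}{22 \left(-2\right)}\right)} = - \frac{82841}{\left(-43\right) 6 + \left(\frac{65}{- \frac{1}{259}} + \frac{44}{22 \left(-2\right)}\right)} = - \frac{82841}{-258 + \left(65 \left(-259\right) + \frac{44}{-44}\right)} = - \frac{82841}{-258 + \left(-16835 + 44 \left(- \frac{1}{44}\right)\right)} = - \frac{82841}{-258 - 16836} = - \frac{82841}{-17094} = \left(-82841\right) \left(- \frac{1}{17094}\right) = \frac{7531}{1554}$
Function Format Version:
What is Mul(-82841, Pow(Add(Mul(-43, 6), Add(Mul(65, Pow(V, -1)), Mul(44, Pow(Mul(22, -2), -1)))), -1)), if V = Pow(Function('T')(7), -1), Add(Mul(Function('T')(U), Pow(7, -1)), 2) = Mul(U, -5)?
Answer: Rational(7531, 1554) ≈ 4.8462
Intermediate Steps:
Function('T')(U) = Add(-14, Mul(-35, U)) (Function('T')(U) = Add(-14, Mul(7, Mul(U, -5))) = Add(-14, Mul(7, Mul(-5, U))) = Add(-14, Mul(-35, U)))
V = Rational(-1, 259) (V = Pow(Add(-14, Mul(-35, 7)), -1) = Pow(Add(-14, -245), -1) = Pow(-259, -1) = Rational(-1, 259) ≈ -0.0038610)
Mul(-82841, Pow(Add(Mul(-43, 6), Add(Mul(65, Pow(V, -1)), Mul(44, Pow(Mul(22, -2), -1)))), -1)) = Mul(-82841, Pow(Add(Mul(-43, 6), Add(Mul(65, Pow(Rational(-1, 259), -1)), Mul(44, Pow(Mul(22, -2), -1)))), -1)) = Mul(-82841, Pow(Add(-258, Add(Mul(65, -259), Mul(44, Pow(-44, -1)))), -1)) = Mul(-82841, Pow(Add(-258, Add(-16835, Mul(44, Rational(-1, 44)))), -1)) = Mul(-82841, Pow(Add(-258, Add(-16835, -1)), -1)) = Mul(-82841, Pow(Add(-258, -16836), -1)) = Mul(-82841, Pow(-17094, -1)) = Mul(-82841, Rational(-1, 17094)) = Rational(7531, 1554)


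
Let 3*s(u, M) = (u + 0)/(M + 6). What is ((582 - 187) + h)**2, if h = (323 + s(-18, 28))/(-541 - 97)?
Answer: 4576779914281/29408929 ≈ 1.5563e+5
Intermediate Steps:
s(u, M) = u/(3*(6 + M)) (s(u, M) = ((u + 0)/(M + 6))/3 = (u/(6 + M))/3 = u/(3*(6 + M)))
h = -2744/5423 (h = (323 + (1/3)*(-18)/(6 + 28))/(-541 - 97) = (323 + (1/3)*(-18)/34)/(-638) = (323 + (1/3)*(-18)*(1/34))*(-1/638) = (323 - 3/17)*(-1/638) = (5488/17)*(-1/638) = -2744/5423 ≈ -0.50599)
((582 - 187) + h)**2 = ((582 - 187) - 2744/5423)**2 = (395 - 2744/5423)**2 = (2139341/5423)**2 = 4576779914281/29408929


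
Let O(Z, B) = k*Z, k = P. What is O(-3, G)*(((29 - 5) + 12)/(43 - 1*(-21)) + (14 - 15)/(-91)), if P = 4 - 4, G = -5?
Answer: 0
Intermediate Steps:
P = 0
k = 0
O(Z, B) = 0 (O(Z, B) = 0*Z = 0)
O(-3, G)*(((29 - 5) + 12)/(43 - 1*(-21)) + (14 - 15)/(-91)) = 0*(((29 - 5) + 12)/(43 - 1*(-21)) + (14 - 15)/(-91)) = 0*((24 + 12)/(43 + 21) - 1*(-1/91)) = 0*(36/64 + 1/91) = 0*(36*(1/64) + 1/91) = 0*(9/16 + 1/91) = 0*(835/1456) = 0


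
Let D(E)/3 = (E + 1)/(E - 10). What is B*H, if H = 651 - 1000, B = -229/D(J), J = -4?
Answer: 1118894/9 ≈ 1.2432e+5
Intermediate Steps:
D(E) = 3*(1 + E)/(-10 + E) (D(E) = 3*((E + 1)/(E - 10)) = 3*((1 + E)/(-10 + E)) = 3*(1 + E)/(-10 + E))
B = -3206/9 (B = -229*(-10 - 4)/(3*(1 - 4)) = -229/(3*(-3)/(-14)) = -229/(3*(-1/14)*(-3)) = -229/9/14 = -229*14/9 = -3206/9 ≈ -356.22)
H = -349
B*H = -3206/9*(-349) = 1118894/9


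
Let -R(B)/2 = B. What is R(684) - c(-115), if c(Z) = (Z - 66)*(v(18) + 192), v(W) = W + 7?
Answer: 37909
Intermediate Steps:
v(W) = 7 + W
c(Z) = -14322 + 217*Z (c(Z) = (Z - 66)*((7 + 18) + 192) = (-66 + Z)*(25 + 192) = (-66 + Z)*217 = -14322 + 217*Z)
R(B) = -2*B
R(684) - c(-115) = -2*684 - (-14322 + 217*(-115)) = -1368 - (-14322 - 24955) = -1368 - 1*(-39277) = -1368 + 39277 = 37909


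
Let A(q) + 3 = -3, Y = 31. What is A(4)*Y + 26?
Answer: -160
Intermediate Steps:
A(q) = -6 (A(q) = -3 - 3 = -6)
A(4)*Y + 26 = -6*31 + 26 = -186 + 26 = -160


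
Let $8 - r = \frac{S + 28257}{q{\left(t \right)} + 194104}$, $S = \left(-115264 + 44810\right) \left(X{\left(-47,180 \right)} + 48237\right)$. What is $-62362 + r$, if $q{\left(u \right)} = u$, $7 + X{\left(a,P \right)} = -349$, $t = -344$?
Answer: $- \frac{8708331323}{193760} \approx -44944.0$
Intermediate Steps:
$X{\left(a,P \right)} = -356$ ($X{\left(a,P \right)} = -7 - 349 = -356$)
$S = -3373407974$ ($S = \left(-115264 + 44810\right) \left(-356 + 48237\right) = \left(-70454\right) 47881 = -3373407974$)
$r = \frac{3374929797}{193760}$ ($r = 8 - \frac{-3373407974 + 28257}{-344 + 194104} = 8 - - \frac{3373379717}{193760} = 8 + \frac{3373379717}{193760} = \frac{3374929797}{193760} \approx 17418.0$)
$-62362 + r = -62362 + \frac{3374929797}{193760} = - \frac{8708331323}{193760}$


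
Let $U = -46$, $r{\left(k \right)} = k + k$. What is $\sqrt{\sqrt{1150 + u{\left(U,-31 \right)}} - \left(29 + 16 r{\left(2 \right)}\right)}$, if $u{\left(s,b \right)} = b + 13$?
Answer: $\sqrt{-93 + 2 \sqrt{283}} \approx 7.7042 i$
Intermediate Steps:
$r{\left(k \right)} = 2 k$
$u{\left(s,b \right)} = 13 + b$
$\sqrt{\sqrt{1150 + u{\left(U,-31 \right)}} - \left(29 + 16 r{\left(2 \right)}\right)} = \sqrt{\sqrt{1150 + \left(13 - 31\right)} - \left(29 + 16 \cdot 2 \cdot 2\right)} = \sqrt{\sqrt{1150 - 18} - 93} = \sqrt{\sqrt{1132} - 93} = \sqrt{2 \sqrt{283} - 93} = \sqrt{-93 + 2 \sqrt{283}}$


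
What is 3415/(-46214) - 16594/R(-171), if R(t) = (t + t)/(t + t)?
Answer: -766878531/46214 ≈ -16594.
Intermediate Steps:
R(t) = 1 (R(t) = (2*t)/((2*t)) = (2*t)*(1/(2*t)) = 1)
3415/(-46214) - 16594/R(-171) = 3415/(-46214) - 16594/1 = 3415*(-1/46214) - 16594*1 = -3415/46214 - 16594 = -766878531/46214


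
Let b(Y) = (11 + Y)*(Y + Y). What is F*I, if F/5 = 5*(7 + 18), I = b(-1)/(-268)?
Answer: 3125/67 ≈ 46.642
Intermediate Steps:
b(Y) = 2*Y*(11 + Y) (b(Y) = (11 + Y)*(2*Y) = 2*Y*(11 + Y))
I = 5/67 (I = (2*(-1)*(11 - 1))/(-268) = (2*(-1)*10)*(-1/268) = -20*(-1/268) = 5/67 ≈ 0.074627)
F = 625 (F = 5*(5*(7 + 18)) = 5*(5*25) = 5*125 = 625)
F*I = 625*(5/67) = 3125/67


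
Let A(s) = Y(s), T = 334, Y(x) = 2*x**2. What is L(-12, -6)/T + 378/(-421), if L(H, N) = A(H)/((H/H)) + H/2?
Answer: -3765/70307 ≈ -0.053551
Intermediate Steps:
A(s) = 2*s**2
L(H, N) = H/2 + 2*H**2 (L(H, N) = (2*H**2)/((H/H)) + H/2 = (2*H**2)/1 + H*(1/2) = (2*H**2)*1 + H/2 = 2*H**2 + H/2 = H/2 + 2*H**2)
L(-12, -6)/T + 378/(-421) = ((1/2)*(-12)*(1 + 4*(-12)))/334 + 378/(-421) = ((1/2)*(-12)*(1 - 48))*(1/334) + 378*(-1/421) = ((1/2)*(-12)*(-47))*(1/334) - 378/421 = 282*(1/334) - 378/421 = 141/167 - 378/421 = -3765/70307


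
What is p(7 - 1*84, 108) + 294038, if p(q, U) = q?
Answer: 293961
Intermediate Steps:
p(7 - 1*84, 108) + 294038 = (7 - 1*84) + 294038 = (7 - 84) + 294038 = -77 + 294038 = 293961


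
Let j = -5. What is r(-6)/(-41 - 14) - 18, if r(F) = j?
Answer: -197/11 ≈ -17.909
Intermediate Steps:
r(F) = -5
r(-6)/(-41 - 14) - 18 = -5/(-41 - 14) - 18 = -5/(-55) - 18 = -1/55*(-5) - 18 = 1/11 - 18 = -197/11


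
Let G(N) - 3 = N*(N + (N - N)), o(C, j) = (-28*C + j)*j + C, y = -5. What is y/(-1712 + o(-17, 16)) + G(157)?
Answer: 151437231/6143 ≈ 24652.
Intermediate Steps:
o(C, j) = C + j*(j - 28*C) (o(C, j) = (j - 28*C)*j + C = j*(j - 28*C) + C = C + j*(j - 28*C))
G(N) = 3 + N² (G(N) = 3 + N*(N + (N - N)) = 3 + N*(N + 0) = 3 + N*N = 3 + N²)
y/(-1712 + o(-17, 16)) + G(157) = -5/(-1712 + (-17 + 16² - 28*(-17)*16)) + (3 + 157²) = -5/(-1712 + (-17 + 256 + 7616)) + (3 + 24649) = -5/(-1712 + 7855) + 24652 = -5/6143 + 24652 = 151437231/6143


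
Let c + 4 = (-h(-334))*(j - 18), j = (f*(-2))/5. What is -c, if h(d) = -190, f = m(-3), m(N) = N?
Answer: 3196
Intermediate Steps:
f = -3
j = 6/5 (j = -3*(-2)/5 = 6*(⅕) = 6/5 ≈ 1.2000)
c = -3196 (c = -4 + (-1*(-190))*(6/5 - 18) = -4 + 190*(-84/5) = -4 - 3192 = -3196)
-c = -1*(-3196) = 3196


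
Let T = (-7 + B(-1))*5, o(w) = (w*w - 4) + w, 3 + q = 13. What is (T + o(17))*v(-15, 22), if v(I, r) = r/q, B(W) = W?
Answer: 2882/5 ≈ 576.40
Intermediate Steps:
q = 10 (q = -3 + 13 = 10)
v(I, r) = r/10
o(w) = -4 + w + w² (o(w) = (w² - 4) + w = (-4 + w²) + w = -4 + w + w²)
T = -40 (T = (-7 - 1)*5 = -8*5 = -40)
(T + o(17))*v(-15, 22) = (-40 + (-4 + 17 + 17²))*((⅒)*22) = (-40 + (-4 + 17 + 289))*(11/5) = (-40 + 302)*(11/5) = 262*(11/5) = 2882/5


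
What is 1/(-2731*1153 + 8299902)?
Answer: 1/5151059 ≈ 1.9413e-7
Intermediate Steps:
1/(-2731*1153 + 8299902) = 1/(-3148843 + 8299902) = 1/5151059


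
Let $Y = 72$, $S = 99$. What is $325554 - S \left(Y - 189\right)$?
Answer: $337137$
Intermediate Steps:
$325554 - S \left(Y - 189\right) = 325554 - 99 \left(72 - 189\right) = 325554 - 99 \left(-117\right) = 325554 - -11583 = 325554 + 11583 = 337137$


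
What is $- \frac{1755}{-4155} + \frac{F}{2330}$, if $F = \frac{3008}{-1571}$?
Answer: $\frac{213718547}{506969555} \approx 0.42156$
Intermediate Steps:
$F = - \frac{3008}{1571}$ ($F = 3008 \left(- \frac{1}{1571}\right) = - \frac{3008}{1571} \approx -1.9147$)
$- \frac{1755}{-4155} + \frac{F}{2330} = - \frac{1755}{-4155} - \frac{3008}{1571 \cdot 2330} = \left(-1755\right) \left(- \frac{1}{4155}\right) - \frac{1504}{1830215} = \frac{117}{277} - \frac{1504}{1830215} = \frac{213718547}{506969555}$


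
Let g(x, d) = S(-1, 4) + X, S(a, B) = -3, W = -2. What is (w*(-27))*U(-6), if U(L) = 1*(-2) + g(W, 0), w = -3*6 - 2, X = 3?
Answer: -1080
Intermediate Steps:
g(x, d) = 0 (g(x, d) = -3 + 3 = 0)
w = -20 (w = -18 - 2 = -20)
U(L) = -2 (U(L) = 1*(-2) + 0 = -2 + 0 = -2)
(w*(-27))*U(-6) = -20*(-27)*(-2) = 540*(-2) = -1080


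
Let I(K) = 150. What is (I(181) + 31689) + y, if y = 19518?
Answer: 51357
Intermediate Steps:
(I(181) + 31689) + y = (150 + 31689) + 19518 = 31839 + 19518 = 51357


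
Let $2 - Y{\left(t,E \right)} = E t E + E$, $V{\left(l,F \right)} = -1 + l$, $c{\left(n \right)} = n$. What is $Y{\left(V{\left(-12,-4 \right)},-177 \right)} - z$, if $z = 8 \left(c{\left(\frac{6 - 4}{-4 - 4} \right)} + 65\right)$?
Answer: $406938$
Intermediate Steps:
$Y{\left(t,E \right)} = 2 - E - t E^{2}$ ($Y{\left(t,E \right)} = 2 - \left(E t E + E\right) = 2 - \left(t E^{2} + E\right) = 2 - \left(E + t E^{2}\right) = 2 - E - t E^{2}$)
$z = 518$ ($z = 8 \left(\frac{6 - 4}{-4 - 4} + 65\right) = 8 \left(\frac{2}{-8} + 65\right) = 8 \left(2 \left(- \frac{1}{8}\right) + 65\right) = 8 \left(- \frac{1}{4} + 65\right) = 8 \cdot \frac{259}{4} = 518$)
$Y{\left(V{\left(-12,-4 \right)},-177 \right)} - z = \left(2 - -177 - \left(-1 - 12\right) \left(-177\right)^{2}\right) - 518 = \left(2 + 177 - \left(-13\right) 31329\right) - 518 = \left(2 + 177 + 407277\right) - 518 = 407456 - 518 = 406938$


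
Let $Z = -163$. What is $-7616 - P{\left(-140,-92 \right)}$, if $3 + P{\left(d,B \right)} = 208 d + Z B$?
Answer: $6511$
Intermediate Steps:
$P{\left(d,B \right)} = -3 - 163 B + 208 d$ ($P{\left(d,B \right)} = -3 - \left(- 208 d + 163 B\right) = -3 - 163 B + 208 d$)
$-7616 - P{\left(-140,-92 \right)} = -7616 - \left(-3 - -14996 + 208 \left(-140\right)\right) = -7616 - \left(-3 + 14996 - 29120\right) = -7616 - -14127 = -7616 + 14127 = 6511$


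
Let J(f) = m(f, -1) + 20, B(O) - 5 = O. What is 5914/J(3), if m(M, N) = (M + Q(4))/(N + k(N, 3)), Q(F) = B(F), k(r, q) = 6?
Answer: 14785/56 ≈ 264.02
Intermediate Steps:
B(O) = 5 + O
Q(F) = 5 + F
m(M, N) = (9 + M)/(6 + N) (m(M, N) = (M + (5 + 4))/(N + 6) = (M + 9)/(6 + N) = (9 + M)/(6 + N))
J(f) = 109/5 + f/5 (J(f) = (9 + f)/(6 - 1) + 20 = (9 + f)/5 + 20 = (9/5 + f/5) + 20 = 109/5 + f/5)
5914/J(3) = 5914/(109/5 + (⅕)*3) = 5914/(109/5 + ⅗) = 5914/(112/5) = 5914*(5/112) = 14785/56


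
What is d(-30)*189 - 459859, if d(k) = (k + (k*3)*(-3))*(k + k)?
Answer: -3181459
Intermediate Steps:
d(k) = -16*k² (d(k) = (k + (3*k)*(-3))*(2*k) = (k - 9*k)*(2*k) = (-8*k)*(2*k) = -16*k²)
d(-30)*189 - 459859 = -16*(-30)²*189 - 459859 = -16*900*189 - 459859 = -14400*189 - 459859 = -2721600 - 459859 = -3181459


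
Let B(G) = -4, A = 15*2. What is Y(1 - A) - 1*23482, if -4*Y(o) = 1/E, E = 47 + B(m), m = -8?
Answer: -4038905/172 ≈ -23482.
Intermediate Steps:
A = 30
E = 43 (E = 47 - 4 = 43)
Y(o) = -1/172 (Y(o) = -1/4/43 = -1/4*1/43 = -1/172)
Y(1 - A) - 1*23482 = -1/172 - 1*23482 = -1/172 - 23482 = -4038905/172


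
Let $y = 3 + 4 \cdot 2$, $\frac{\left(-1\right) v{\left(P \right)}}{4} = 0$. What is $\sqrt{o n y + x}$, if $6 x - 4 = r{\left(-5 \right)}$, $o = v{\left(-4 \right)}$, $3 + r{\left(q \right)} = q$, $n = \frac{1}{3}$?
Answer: $\frac{i \sqrt{6}}{3} \approx 0.8165 i$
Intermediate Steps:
$v{\left(P \right)} = 0$ ($v{\left(P \right)} = \left(-4\right) 0 = 0$)
$y = 11$ ($y = 3 + 8 = 11$)
$n = \frac{1}{3} \approx 0.33333$
$r{\left(q \right)} = -3 + q$
$o = 0$
$x = - \frac{2}{3}$ ($x = \frac{2}{3} + \frac{-3 - 5}{6} = \frac{2}{3} + \frac{1}{6} \left(-8\right) = \frac{2}{3} - \frac{4}{3} = - \frac{2}{3} \approx -0.66667$)
$\sqrt{o n y + x} = \sqrt{0 \cdot \frac{1}{3} \cdot 11 - \frac{2}{3}} = \sqrt{0 \cdot 11 - \frac{2}{3}} = \sqrt{0 - \frac{2}{3}} = \sqrt{- \frac{2}{3}} = \frac{i \sqrt{6}}{3}$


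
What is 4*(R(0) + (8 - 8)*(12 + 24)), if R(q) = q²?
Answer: 0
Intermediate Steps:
4*(R(0) + (8 - 8)*(12 + 24)) = 4*(0² + (8 - 8)*(12 + 24)) = 4*(0 + 0*36) = 4*(0 + 0) = 4*0 = 0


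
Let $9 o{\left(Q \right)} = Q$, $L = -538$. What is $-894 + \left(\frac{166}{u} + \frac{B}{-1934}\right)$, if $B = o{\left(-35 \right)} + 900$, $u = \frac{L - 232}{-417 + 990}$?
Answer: $- \frac{6821888119}{6701310} \approx -1018.0$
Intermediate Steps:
$o{\left(Q \right)} = \frac{Q}{9}$
$u = - \frac{770}{573}$ ($u = \frac{-538 - 232}{-417 + 990} = - \frac{770}{573} \approx -1.3438$)
$B = \frac{8065}{9}$ ($B = \frac{1}{9} \left(-35\right) + 900 = - \frac{35}{9} + 900 = \frac{8065}{9} \approx 896.11$)
$-894 + \left(\frac{166}{u} + \frac{B}{-1934}\right) = -894 + \left(\frac{166}{- \frac{770}{573}} + \frac{8065}{9 \left(-1934\right)}\right) = -894 + \left(166 \left(- \frac{573}{770}\right) + \frac{8065}{9} \left(- \frac{1}{1934}\right)\right) = -894 - \frac{830916979}{6701310} = - \frac{6821888119}{6701310}$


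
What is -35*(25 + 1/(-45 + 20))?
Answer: -4368/5 ≈ -873.60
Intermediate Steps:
-35*(25 + 1/(-45 + 20)) = -35*(25 + 1/(-25)) = -35*(25 - 1/25) = -35*624/25 = -4368/5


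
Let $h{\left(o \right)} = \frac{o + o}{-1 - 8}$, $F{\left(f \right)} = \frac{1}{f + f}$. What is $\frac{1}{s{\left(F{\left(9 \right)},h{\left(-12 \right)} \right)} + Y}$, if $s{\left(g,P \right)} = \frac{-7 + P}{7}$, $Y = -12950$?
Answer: $- \frac{21}{271963} \approx -7.7216 \cdot 10^{-5}$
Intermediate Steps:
$F{\left(f \right)} = \frac{1}{2 f}$
$h{\left(o \right)} = - \frac{2 o}{9}$ ($h{\left(o \right)} = \frac{2 o}{-9} = 2 o \left(- \frac{1}{9}\right) = - \frac{2 o}{9}$)
$s{\left(g,P \right)} = -1 + \frac{P}{7}$ ($s{\left(g,P \right)} = \frac{-7 + P}{7} = -1 + \frac{P}{7}$)
$\frac{1}{s{\left(F{\left(9 \right)},h{\left(-12 \right)} \right)} + Y} = \frac{1}{\left(-1 + \frac{\left(- \frac{2}{9}\right) \left(-12\right)}{7}\right) - 12950} = \frac{1}{\left(-1 + \frac{1}{7} \cdot \frac{8}{3}\right) - 12950} = \frac{1}{\left(-1 + \frac{8}{21}\right) - 12950} = \frac{1}{- \frac{13}{21} - 12950} = \frac{1}{- \frac{271963}{21}} = - \frac{21}{271963}$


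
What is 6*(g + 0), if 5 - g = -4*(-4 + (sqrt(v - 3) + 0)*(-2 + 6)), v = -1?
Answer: -66 + 192*I ≈ -66.0 + 192.0*I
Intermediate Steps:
g = -11 + 32*I (g = 5 - (-4)*(-4 + (sqrt(-1 - 3) + 0)*(-2 + 6)) = 5 - (-4)*(-4 + (sqrt(-4) + 0)*4) = 5 - (-4)*(-4 + (2*I + 0)*4) = 5 - (-4)*(-4 + (2*I)*4) = 5 - (-4)*(-4 + 8*I) = 5 - (16 - 32*I) = 5 + (-16 + 32*I) = -11 + 32*I ≈ -11.0 + 32.0*I)
6*(g + 0) = 6*((-11 + 32*I) + 0) = 6*(-11 + 32*I) = -66 + 192*I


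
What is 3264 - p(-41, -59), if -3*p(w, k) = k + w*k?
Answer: 12152/3 ≈ 4050.7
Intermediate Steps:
p(w, k) = -k/3 - k*w/3 (p(w, k) = -(k + w*k)/3 = -(k + k*w)/3 = -k/3 - k*w/3)
3264 - p(-41, -59) = 3264 - (-1)*(-59)*(1 - 41)/3 = 3264 - (-1)*(-59)*(-40)/3 = 3264 - 1*(-2360/3) = 3264 + 2360/3 = 12152/3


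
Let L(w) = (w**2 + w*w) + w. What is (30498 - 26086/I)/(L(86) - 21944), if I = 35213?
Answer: -536949994/124407529 ≈ -4.3161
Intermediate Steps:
L(w) = w + 2*w**2 (L(w) = (w**2 + w**2) + w = 2*w**2 + w = w + 2*w**2)
(30498 - 26086/I)/(L(86) - 21944) = (30498 - 26086/35213)/(86*(1 + 2*86) - 21944) = (30498 - 26086*1/35213)/(86*(1 + 172) - 21944) = (30498 - 26086/35213)/(86*173 - 21944) = 1073899988/(35213*(14878 - 21944)) = (1073899988/35213)/(-7066) = (1073899988/35213)*(-1/7066) = -536949994/124407529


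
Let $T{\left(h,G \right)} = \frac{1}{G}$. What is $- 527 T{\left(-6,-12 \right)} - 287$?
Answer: $- \frac{2917}{12} \approx -243.08$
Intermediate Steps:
$- 527 T{\left(-6,-12 \right)} - 287 = - \frac{527}{-12} - 287 = \left(-527\right) \left(- \frac{1}{12}\right) - 287 = \frac{527}{12} - 287 = - \frac{2917}{12}$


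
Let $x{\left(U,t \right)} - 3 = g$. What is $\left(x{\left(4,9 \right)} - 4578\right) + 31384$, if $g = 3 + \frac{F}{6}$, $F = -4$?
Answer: $\frac{80434}{3} \approx 26811.0$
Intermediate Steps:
$g = \frac{7}{3}$ ($g = 3 - \frac{4}{6} = 3 - \frac{2}{3} = \frac{7}{3} \approx 2.3333$)
$x{\left(U,t \right)} = \frac{16}{3}$ ($x{\left(U,t \right)} = 3 + \frac{7}{3} = \frac{16}{3}$)
$\left(x{\left(4,9 \right)} - 4578\right) + 31384 = \left(\frac{16}{3} - 4578\right) + 31384 = - \frac{13718}{3} + 31384 = \frac{80434}{3}$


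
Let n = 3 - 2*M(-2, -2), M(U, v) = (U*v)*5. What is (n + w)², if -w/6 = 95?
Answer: 368449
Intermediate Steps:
w = -570 (w = -6*95 = -570)
M(U, v) = 5*U*v
n = -37 (n = 3 - 10*(-2)*(-2) = 3 - 2*20 = 3 - 40 = -37)
(n + w)² = (-37 - 570)² = (-607)² = 368449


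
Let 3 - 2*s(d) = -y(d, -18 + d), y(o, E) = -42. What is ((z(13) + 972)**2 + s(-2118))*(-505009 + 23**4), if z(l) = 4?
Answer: -214485241992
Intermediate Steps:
s(d) = -39/2 (s(d) = 3/2 - (-1)*(-42)/2 = 3/2 - 1/2*42 = 3/2 - 21 = -39/2)
((z(13) + 972)**2 + s(-2118))*(-505009 + 23**4) = ((4 + 972)**2 - 39/2)*(-505009 + 23**4) = (976**2 - 39/2)*(-505009 + 279841) = (952576 - 39/2)*(-225168) = (1905113/2)*(-225168) = -214485241992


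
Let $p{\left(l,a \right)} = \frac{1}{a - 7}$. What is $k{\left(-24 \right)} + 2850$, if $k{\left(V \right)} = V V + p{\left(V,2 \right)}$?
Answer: $\frac{17129}{5} \approx 3425.8$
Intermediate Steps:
$p{\left(l,a \right)} = \frac{1}{-7 + a}$
$k{\left(V \right)} = - \frac{1}{5} + V^{2}$ ($k{\left(V \right)} = V V + \frac{1}{-7 + 2} = V^{2} + \frac{1}{-5} = V^{2} - \frac{1}{5} = - \frac{1}{5} + V^{2}$)
$k{\left(-24 \right)} + 2850 = \left(- \frac{1}{5} + \left(-24\right)^{2}\right) + 2850 = \left(- \frac{1}{5} + 576\right) + 2850 = \frac{2879}{5} + 2850 = \frac{17129}{5}$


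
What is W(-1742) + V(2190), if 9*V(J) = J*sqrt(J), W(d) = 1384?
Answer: 1384 + 730*sqrt(2190)/3 ≈ 12771.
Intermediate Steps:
V(J) = J**(3/2)/9 (V(J) = (J*sqrt(J))/9 = J**(3/2)/9)
W(-1742) + V(2190) = 1384 + 2190**(3/2)/9 = 1384 + (2190*sqrt(2190))/9 = 1384 + 730*sqrt(2190)/3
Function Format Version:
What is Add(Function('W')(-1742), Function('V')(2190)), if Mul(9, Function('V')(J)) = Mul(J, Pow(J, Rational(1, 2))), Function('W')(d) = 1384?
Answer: Add(1384, Mul(Rational(730, 3), Pow(2190, Rational(1, 2)))) ≈ 12771.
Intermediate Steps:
Function('V')(J) = Mul(Rational(1, 9), Pow(J, Rational(3, 2))) (Function('V')(J) = Mul(Rational(1, 9), Mul(J, Pow(J, Rational(1, 2)))) = Mul(Rational(1, 9), Pow(J, Rational(3, 2))))
Add(Function('W')(-1742), Function('V')(2190)) = Add(1384, Mul(Rational(1, 9), Pow(2190, Rational(3, 2)))) = Add(1384, Mul(Rational(1, 9), Mul(2190, Pow(2190, Rational(1, 2))))) = Add(1384, Mul(Rational(730, 3), Pow(2190, Rational(1, 2))))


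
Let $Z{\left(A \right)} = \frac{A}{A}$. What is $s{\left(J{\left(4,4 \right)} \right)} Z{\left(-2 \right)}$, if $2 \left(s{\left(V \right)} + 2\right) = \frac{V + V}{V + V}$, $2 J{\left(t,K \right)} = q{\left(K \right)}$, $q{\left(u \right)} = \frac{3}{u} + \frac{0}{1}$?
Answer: $- \frac{3}{2} \approx -1.5$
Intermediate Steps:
$Z{\left(A \right)} = 1$
$q{\left(u \right)} = \frac{3}{u}$ ($q{\left(u \right)} = \frac{3}{u} + 0 \cdot 1 = \frac{3}{u} + 0 = \frac{3}{u}$)
$J{\left(t,K \right)} = \frac{3}{2 K}$ ($J{\left(t,K \right)} = \frac{3 \frac{1}{K}}{2} = \frac{3}{2 K}$)
$s{\left(V \right)} = - \frac{3}{2}$ ($s{\left(V \right)} = -2 + \frac{\left(V + V\right) \frac{1}{V + V}}{2} = -2 + \frac{2 V \frac{1}{2 V}}{2} = -2 + \frac{1}{2} \cdot 1 = -2 + \frac{1}{2} = - \frac{3}{2}$)
$s{\left(J{\left(4,4 \right)} \right)} Z{\left(-2 \right)} = \left(- \frac{3}{2}\right) 1 = - \frac{3}{2}$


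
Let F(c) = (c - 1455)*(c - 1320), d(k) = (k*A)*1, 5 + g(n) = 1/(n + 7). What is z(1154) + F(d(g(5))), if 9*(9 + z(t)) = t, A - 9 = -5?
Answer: 1975681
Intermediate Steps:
A = 4 (A = 9 - 5 = 4)
z(t) = -9 + t/9
g(n) = -5 + 1/(7 + n) (g(n) = -5 + 1/(n + 7) = -5 + 1/(7 + n))
d(k) = 4*k (d(k) = (k*4)*1 = (4*k)*1 = 4*k)
F(c) = (-1455 + c)*(-1320 + c)
z(1154) + F(d(g(5))) = (-9 + (1/9)*1154) + (1920600 + (4*((-34 - 5*5)/(7 + 5)))**2 - 11100*(-34 - 5*5)/(7 + 5)) = (-9 + 1154/9) + (1920600 + (4*((-34 - 25)/12))**2 - 11100*(-34 - 25)/12) = 1073/9 + (1920600 + (4*((1/12)*(-59)))**2 - 11100*(1/12)*(-59)) = 1073/9 + (1920600 + (4*(-59/12))**2 - 11100*(-59)/12) = 1073/9 + (1920600 + (-59/3)**2 - 2775*(-59/3)) = 1073/9 + (1920600 + 3481/9 + 54575) = 1073/9 + 17780056/9 = 1975681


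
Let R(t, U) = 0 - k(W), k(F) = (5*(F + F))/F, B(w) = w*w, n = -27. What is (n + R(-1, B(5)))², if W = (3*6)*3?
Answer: 1369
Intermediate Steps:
B(w) = w²
W = 54 (W = 18*3 = 54)
k(F) = 10 (k(F) = (5*(2*F))/F = (10*F)/F = 10)
R(t, U) = -10 (R(t, U) = 0 - 1*10 = 0 - 10 = -10)
(n + R(-1, B(5)))² = (-27 - 10)² = (-37)² = 1369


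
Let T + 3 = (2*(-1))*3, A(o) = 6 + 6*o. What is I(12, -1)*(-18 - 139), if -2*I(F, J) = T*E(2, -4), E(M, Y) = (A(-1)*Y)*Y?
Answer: 0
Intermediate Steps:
T = -9 (T = -3 + (2*(-1))*3 = -3 - 2*3 = -3 - 6 = -9)
E(M, Y) = 0 (E(M, Y) = ((6 + 6*(-1))*Y)*Y = ((6 - 6)*Y)*Y = (0*Y)*Y = 0*Y = 0)
I(F, J) = 0 (I(F, J) = -(-9)*0/2 = -½*0 = 0)
I(12, -1)*(-18 - 139) = 0*(-18 - 139) = 0*(-157) = 0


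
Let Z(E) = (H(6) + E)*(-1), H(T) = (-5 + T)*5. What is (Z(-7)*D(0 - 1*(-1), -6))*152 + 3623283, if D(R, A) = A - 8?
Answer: 3619027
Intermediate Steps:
H(T) = -25 + 5*T
D(R, A) = -8 + A
Z(E) = -5 - E (Z(E) = ((-25 + 5*6) + E)*(-1) = ((-25 + 30) + E)*(-1) = (5 + E)*(-1) = -5 - E)
(Z(-7)*D(0 - 1*(-1), -6))*152 + 3623283 = ((-5 - 1*(-7))*(-8 - 6))*152 + 3623283 = ((-5 + 7)*(-14))*152 + 3623283 = (2*(-14))*152 + 3623283 = -28*152 + 3623283 = -4256 + 3623283 = 3619027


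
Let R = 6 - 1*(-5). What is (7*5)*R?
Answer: 385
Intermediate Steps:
R = 11 (R = 6 + 5 = 11)
(7*5)*R = (7*5)*11 = 35*11 = 385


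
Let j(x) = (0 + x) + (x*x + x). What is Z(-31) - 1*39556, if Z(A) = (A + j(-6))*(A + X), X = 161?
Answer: -40466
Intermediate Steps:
j(x) = x**2 + 2*x (j(x) = x + (x**2 + x) = x + (x + x**2) = x**2 + 2*x)
Z(A) = (24 + A)*(161 + A) (Z(A) = (A - 6*(2 - 6))*(A + 161) = (A - 6*(-4))*(161 + A) = (A + 24)*(161 + A) = (24 + A)*(161 + A))
Z(-31) - 1*39556 = (3864 + (-31)**2 + 185*(-31)) - 1*39556 = (3864 + 961 - 5735) - 39556 = -910 - 39556 = -40466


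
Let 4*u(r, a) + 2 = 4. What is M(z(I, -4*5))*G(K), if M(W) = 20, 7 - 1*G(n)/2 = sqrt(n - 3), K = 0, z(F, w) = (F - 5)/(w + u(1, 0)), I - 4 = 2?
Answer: 280 - 40*I*sqrt(3) ≈ 280.0 - 69.282*I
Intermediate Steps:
u(r, a) = 1/2 (u(r, a) = -1/2 + (1/4)*4 = -1/2 + 1 = 1/2)
I = 6 (I = 4 + 2 = 6)
z(F, w) = (-5 + F)/(1/2 + w) (z(F, w) = (F - 5)/(w + 1/2) = (-5 + F)/(1/2 + w))
G(n) = 14 - 2*sqrt(-3 + n) (G(n) = 14 - 2*sqrt(n - 3) = 14 - 2*sqrt(-3 + n))
M(z(I, -4*5))*G(K) = 20*(14 - 2*sqrt(-3 + 0)) = 20*(14 - 2*I*sqrt(3)) = 280 - 40*I*sqrt(3)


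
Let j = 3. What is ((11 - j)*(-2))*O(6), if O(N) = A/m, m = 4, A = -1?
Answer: 4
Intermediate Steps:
O(N) = -1/4
((11 - j)*(-2))*O(6) = ((11 - 1*3)*(-2))*(-1/4) = ((11 - 3)*(-2))*(-1/4) = (8*(-2))*(-1/4) = -16*(-1/4) = 4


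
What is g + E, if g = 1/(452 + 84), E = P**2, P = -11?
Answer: 64857/536 ≈ 121.00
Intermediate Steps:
E = 121 (E = (-11)**2 = 121)
g = 1/536 ≈ 0.0018657
g + E = 1/536 + 121 = 64857/536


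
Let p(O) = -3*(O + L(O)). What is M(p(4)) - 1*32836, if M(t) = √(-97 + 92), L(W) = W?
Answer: -32836 + I*√5 ≈ -32836.0 + 2.2361*I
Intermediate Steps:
p(O) = -6*O (p(O) = -3*(O + O) = -6*O)
M(t) = I*√5 (M(t) = √(-5) = I*√5)
M(p(4)) - 1*32836 = I*√5 - 1*32836 = I*√5 - 32836 = -32836 + I*√5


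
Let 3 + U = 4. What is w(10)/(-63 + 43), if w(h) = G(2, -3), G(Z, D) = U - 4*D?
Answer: -13/20 ≈ -0.65000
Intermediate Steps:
U = 1 (U = -3 + 4 = 1)
G(Z, D) = 1 - 4*D
w(h) = 13 (w(h) = 1 - 4*(-3) = 1 + 12 = 13)
w(10)/(-63 + 43) = 13/(-63 + 43) = 13/(-20) = 13*(-1/20) = -13/20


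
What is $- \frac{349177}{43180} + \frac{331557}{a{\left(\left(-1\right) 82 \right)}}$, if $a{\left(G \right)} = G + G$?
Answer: $- \frac{898368518}{442595} \approx -2029.8$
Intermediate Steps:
$a{\left(G \right)} = 2 G$
$- \frac{349177}{43180} + \frac{331557}{a{\left(\left(-1\right) 82 \right)}} = - \frac{349177}{43180} + \frac{331557}{2 \left(\left(-1\right) 82\right)} = \left(-349177\right) \frac{1}{43180} + \frac{331557}{2 \left(-82\right)} = - \frac{349177}{43180} + \frac{331557}{-164} = - \frac{349177}{43180} + 331557 \left(- \frac{1}{164}\right) = - \frac{349177}{43180} - \frac{331557}{164} = - \frac{898368518}{442595}$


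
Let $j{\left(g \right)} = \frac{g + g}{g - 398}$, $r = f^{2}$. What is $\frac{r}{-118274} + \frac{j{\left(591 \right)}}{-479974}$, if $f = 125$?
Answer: $- \frac{723780696809}{5478154930534} \approx -0.13212$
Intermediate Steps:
$r = 15625$ ($r = 125^{2} = 15625$)
$j{\left(g \right)} = \frac{2 g}{-398 + g}$
$\frac{r}{-118274} + \frac{j{\left(591 \right)}}{-479974} = \frac{15625}{-118274} + \frac{2 \cdot 591 \frac{1}{-398 + 591}}{-479974} = 15625 \left(- \frac{1}{118274}\right) + 2 \cdot 591 \cdot \frac{1}{193} \left(- \frac{1}{479974}\right) = - \frac{15625}{118274} + 2 \cdot 591 \cdot \frac{1}{193} \left(- \frac{1}{479974}\right) = - \frac{15625}{118274} + \frac{1182}{193} \left(- \frac{1}{479974}\right) = - \frac{15625}{118274} - \frac{591}{46317491} = - \frac{723780696809}{5478154930534}$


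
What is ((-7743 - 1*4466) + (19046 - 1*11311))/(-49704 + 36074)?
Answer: 2237/6815 ≈ 0.32825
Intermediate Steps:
((-7743 - 1*4466) + (19046 - 1*11311))/(-49704 + 36074) = ((-7743 - 4466) + (19046 - 11311))/(-13630) = (-12209 + 7735)*(-1/13630) = -4474*(-1/13630) = 2237/6815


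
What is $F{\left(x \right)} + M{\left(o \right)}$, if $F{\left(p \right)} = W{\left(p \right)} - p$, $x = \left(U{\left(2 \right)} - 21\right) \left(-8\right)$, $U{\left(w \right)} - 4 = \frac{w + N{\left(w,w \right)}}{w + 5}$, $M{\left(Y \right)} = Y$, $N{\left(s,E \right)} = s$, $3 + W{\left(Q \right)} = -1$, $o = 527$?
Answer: $\frac{2741}{7} \approx 391.57$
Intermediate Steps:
$W{\left(Q \right)} = -4$ ($W{\left(Q \right)} = -3 - 1 = -4$)
$U{\left(w \right)} = 4 + \frac{2 w}{5 + w}$ ($U{\left(w \right)} = 4 + \frac{w + w}{w + 5} = 4 + \frac{2 w}{5 + w}$)
$x = \frac{920}{7}$ ($x = \left(\frac{2 \left(10 + 3 \cdot 2\right)}{5 + 2} - 21\right) \left(-8\right) = \left(\frac{2 \left(10 + 6\right)}{7} - 21\right) \left(-8\right) = \left(2 \cdot \frac{1}{7} \cdot 16 - 21\right) \left(-8\right) = \left(\frac{32}{7} - 21\right) \left(-8\right) = \left(- \frac{115}{7}\right) \left(-8\right) = \frac{920}{7} \approx 131.43$)
$F{\left(p \right)} = -4 - p$
$F{\left(x \right)} + M{\left(o \right)} = \left(-4 - \frac{920}{7}\right) + 527 = - \frac{948}{7} + 527 = \frac{2741}{7}$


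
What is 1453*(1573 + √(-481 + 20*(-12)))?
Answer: 2285569 + 1453*I*√721 ≈ 2.2856e+6 + 39015.0*I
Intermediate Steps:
1453*(1573 + √(-481 + 20*(-12))) = 1453*(1573 + √(-481 - 240)) = 1453*(1573 + √(-721)) = 1453*(1573 + I*√721) = 2285569 + 1453*I*√721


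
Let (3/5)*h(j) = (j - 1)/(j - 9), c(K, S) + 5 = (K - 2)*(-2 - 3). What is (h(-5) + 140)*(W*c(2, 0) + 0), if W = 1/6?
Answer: -4925/42 ≈ -117.26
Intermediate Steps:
c(K, S) = 5 - 5*K (c(K, S) = -5 + (K - 2)*(-2 - 3) = -5 + (-2 + K)*(-5) = -5 + (10 - 5*K) = 5 - 5*K)
W = ⅙ ≈ 0.16667
h(j) = 5*(-1 + j)/(3*(-9 + j)) (h(j) = 5*((j - 1)/(j - 9))/3 = 5*((-1 + j)/(-9 + j))/3 = 5*(-1 + j)/(3*(-9 + j)))
(h(-5) + 140)*(W*c(2, 0) + 0) = (5*(-1 - 5)/(3*(-9 - 5)) + 140)*((5 - 5*2)/6 + 0) = ((5/3)*(-6)/(-14) + 140)*((5 - 10)/6 + 0) = ((5/3)*(-1/14)*(-6) + 140)*((⅙)*(-5) + 0) = (5/7 + 140)*(-⅚ + 0) = (985/7)*(-⅚) = -4925/42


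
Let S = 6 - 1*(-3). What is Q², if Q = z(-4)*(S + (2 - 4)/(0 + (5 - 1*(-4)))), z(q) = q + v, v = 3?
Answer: 6241/81 ≈ 77.049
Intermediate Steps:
S = 9 (S = 6 + 3 = 9)
z(q) = 3 + q (z(q) = q + 3 = 3 + q)
Q = -79/9 (Q = (3 - 4)*(9 + (2 - 4)/(0 + (5 - 1*(-4)))) = -(9 - 2/(0 + (5 + 4))) = -(9 - 2/(0 + 9)) = -(9 - 2/9) = -1*79/9 = -79/9 ≈ -8.7778)
Q² = (-79/9)² = 6241/81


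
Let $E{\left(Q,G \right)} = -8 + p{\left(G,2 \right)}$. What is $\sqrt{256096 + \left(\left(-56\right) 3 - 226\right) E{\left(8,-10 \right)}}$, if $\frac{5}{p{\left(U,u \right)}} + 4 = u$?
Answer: $\sqrt{260233} \approx 510.13$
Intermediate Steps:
$p{\left(U,u \right)} = \frac{5}{-4 + u}$
$E{\left(Q,G \right)} = - \frac{21}{2}$ ($E{\left(Q,G \right)} = -8 + \frac{5}{-4 + 2} = -8 + \frac{5}{-2} = -8 + 5 \left(- \frac{1}{2}\right) = -8 - \frac{5}{2} = - \frac{21}{2}$)
$\sqrt{256096 + \left(\left(-56\right) 3 - 226\right) E{\left(8,-10 \right)}} = \sqrt{256096 + \left(\left(-56\right) 3 - 226\right) \left(- \frac{21}{2}\right)} = \sqrt{256096 + \left(-168 - 226\right) \left(- \frac{21}{2}\right)} = \sqrt{256096 - -4137} = \sqrt{256096 + 4137} = \sqrt{260233}$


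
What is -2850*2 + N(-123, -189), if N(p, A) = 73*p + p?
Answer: -14802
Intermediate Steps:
N(p, A) = 74*p
-2850*2 + N(-123, -189) = -2850*2 + 74*(-123) = -5700 - 9102 = -14802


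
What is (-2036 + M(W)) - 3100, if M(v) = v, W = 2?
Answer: -5134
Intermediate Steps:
(-2036 + M(W)) - 3100 = (-2036 + 2) - 3100 = -2034 - 3100 = -5134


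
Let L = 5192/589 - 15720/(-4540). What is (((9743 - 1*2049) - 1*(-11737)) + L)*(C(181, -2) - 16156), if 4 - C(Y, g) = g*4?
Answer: -41968338428464/133703 ≈ -3.1389e+8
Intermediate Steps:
L = 1641538/133703 (L = 5192*(1/589) - 15720*(-1/4540) = 5192/589 + 786/227 = 1641538/133703 ≈ 12.277)
C(Y, g) = 4 - 4*g (C(Y, g) = 4 - g*4 = 4 - 4*g)
(((9743 - 1*2049) - 1*(-11737)) + L)*(C(181, -2) - 16156) = (((9743 - 1*2049) - 1*(-11737)) + 1641538/133703)*((4 - 4*(-2)) - 16156) = (((9743 - 2049) + 11737) + 1641538/133703)*((4 + 8) - 16156) = ((7694 + 11737) + 1641538/133703)*(12 - 16156) = (19431 + 1641538/133703)*(-16144) = (2599624531/133703)*(-16144) = -41968338428464/133703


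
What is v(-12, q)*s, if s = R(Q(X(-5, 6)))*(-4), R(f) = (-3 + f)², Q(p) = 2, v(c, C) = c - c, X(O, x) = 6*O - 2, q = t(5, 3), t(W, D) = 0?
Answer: 0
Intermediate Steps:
q = 0
X(O, x) = -2 + 6*O
v(c, C) = 0
s = -4 (s = (-3 + 2)²*(-4) = (-1)²*(-4) = 1*(-4) = -4)
v(-12, q)*s = 0*(-4) = 0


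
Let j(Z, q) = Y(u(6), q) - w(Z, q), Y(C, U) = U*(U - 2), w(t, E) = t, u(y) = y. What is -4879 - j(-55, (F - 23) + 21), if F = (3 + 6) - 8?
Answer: -4937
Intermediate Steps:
F = 1 (F = 9 - 8 = 1)
Y(C, U) = U*(-2 + U)
j(Z, q) = -Z + q*(-2 + q) (j(Z, q) = q*(-2 + q) - Z = -Z + q*(-2 + q))
-4879 - j(-55, (F - 23) + 21) = -4879 - (-1*(-55) + ((1 - 23) + 21)*(-2 + ((1 - 23) + 21))) = -4879 - (55 + (-22 + 21)*(-2 + (-22 + 21))) = -4879 - (55 - (-2 - 1)) = -4879 - (55 - 1*(-3)) = -4879 - (55 + 3) = -4879 - 1*58 = -4879 - 58 = -4937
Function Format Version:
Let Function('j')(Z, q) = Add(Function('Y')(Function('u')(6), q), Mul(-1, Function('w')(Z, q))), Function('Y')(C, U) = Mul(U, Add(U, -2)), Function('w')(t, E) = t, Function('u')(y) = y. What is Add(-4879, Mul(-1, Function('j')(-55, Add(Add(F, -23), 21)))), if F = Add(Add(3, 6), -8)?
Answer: -4937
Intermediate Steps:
F = 1 (F = Add(9, -8) = 1)
Function('Y')(C, U) = Mul(U, Add(-2, U))
Function('j')(Z, q) = Add(Mul(-1, Z), Mul(q, Add(-2, q))) (Function('j')(Z, q) = Add(Mul(q, Add(-2, q)), Mul(-1, Z)) = Add(Mul(-1, Z), Mul(q, Add(-2, q))))
Add(-4879, Mul(-1, Function('j')(-55, Add(Add(F, -23), 21)))) = Add(-4879, Mul(-1, Add(Mul(-1, -55), Mul(Add(Add(1, -23), 21), Add(-2, Add(Add(1, -23), 21)))))) = Add(-4879, Mul(-1, Add(55, Mul(Add(-22, 21), Add(-2, Add(-22, 21)))))) = Add(-4879, Mul(-1, Add(55, Mul(-1, Add(-2, -1))))) = Add(-4879, Mul(-1, Add(55, Mul(-1, -3)))) = Add(-4879, Mul(-1, Add(55, 3))) = Add(-4879, Mul(-1, 58)) = Add(-4879, -58) = -4937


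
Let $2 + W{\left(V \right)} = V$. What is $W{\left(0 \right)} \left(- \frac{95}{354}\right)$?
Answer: $\frac{95}{177} \approx 0.53672$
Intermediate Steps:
$W{\left(V \right)} = -2 + V$
$W{\left(0 \right)} \left(- \frac{95}{354}\right) = \left(-2 + 0\right) \left(- \frac{95}{354}\right) = - 2 \left(\left(-95\right) \frac{1}{354}\right) = \left(-2\right) \left(- \frac{95}{354}\right) = \frac{95}{177}$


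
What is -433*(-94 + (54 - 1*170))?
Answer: 90930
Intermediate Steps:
-433*(-94 + (54 - 1*170)) = -433*(-94 + (54 - 170)) = -433*(-94 - 116) = -433*(-210) = 90930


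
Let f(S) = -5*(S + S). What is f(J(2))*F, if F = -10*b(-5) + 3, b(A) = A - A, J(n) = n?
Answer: -60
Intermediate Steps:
b(A) = 0
f(S) = -10*S
F = 3 (F = -10*0 + 3 = 0 + 3 = 3)
f(J(2))*F = -10*2*3 = -20*3 = -60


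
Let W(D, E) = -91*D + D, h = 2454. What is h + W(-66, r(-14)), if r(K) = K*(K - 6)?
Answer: 8394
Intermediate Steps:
r(K) = K*(-6 + K)
W(D, E) = -90*D
h + W(-66, r(-14)) = 2454 - 90*(-66) = 2454 + 5940 = 8394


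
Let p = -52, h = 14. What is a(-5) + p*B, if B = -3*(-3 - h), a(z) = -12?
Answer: -2664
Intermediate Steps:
B = 51 (B = -3*(-3 - 1*14) = -3*(-3 - 14) = -3*(-17) = 51)
a(-5) + p*B = -12 - 52*51 = -12 - 2652 = -2664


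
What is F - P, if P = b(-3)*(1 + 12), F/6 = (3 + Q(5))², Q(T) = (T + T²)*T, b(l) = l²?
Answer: 140337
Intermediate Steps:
Q(T) = T*(T + T²)
F = 140454 (F = 6*(3 + 5²*(1 + 5))² = 6*(3 + 25*6)² = 6*(3 + 150)² = 6*153² = 6*23409 = 140454)
P = 117 (P = (-3)²*(1 + 12) = 9*13 = 117)
F - P = 140454 - 1*117 = 140454 - 117 = 140337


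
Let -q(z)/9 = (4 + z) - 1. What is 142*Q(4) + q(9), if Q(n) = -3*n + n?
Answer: -1244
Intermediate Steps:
Q(n) = -2*n
q(z) = -27 - 9*z (q(z) = -9*((4 + z) - 1) = -9*(3 + z) = -27 - 9*z)
142*Q(4) + q(9) = 142*(-2*4) + (-27 - 9*9) = 142*(-8) + (-27 - 81) = -1136 - 108 = -1244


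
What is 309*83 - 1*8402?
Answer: 17245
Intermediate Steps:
309*83 - 1*8402 = 25647 - 8402 = 17245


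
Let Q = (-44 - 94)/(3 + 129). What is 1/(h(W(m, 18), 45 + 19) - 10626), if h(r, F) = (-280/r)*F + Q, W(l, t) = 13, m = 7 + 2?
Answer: -286/3433575 ≈ -8.3295e-5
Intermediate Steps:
m = 9
Q = -23/22 (Q = -138/132 = -138*1/132 = -23/22 ≈ -1.0455)
h(r, F) = -23/22 - 280*F/r (h(r, F) = (-280/r)*F - 23/22 = -280*F/r - 23/22 = -23/22 - 280*F/r)
1/(h(W(m, 18), 45 + 19) - 10626) = 1/((-23/22 - 280*(45 + 19)/13) - 10626) = 1/((-23/22 - 280*64*1/13) - 10626) = 1/((-23/22 - 17920/13) - 10626) = 1/(-394539/286 - 10626) = 1/(-3433575/286) = -286/3433575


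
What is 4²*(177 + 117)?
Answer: 4704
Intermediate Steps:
4²*(177 + 117) = 16*294 = 4704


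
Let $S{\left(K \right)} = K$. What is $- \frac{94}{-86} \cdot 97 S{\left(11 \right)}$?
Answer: $\frac{50149}{43} \approx 1166.3$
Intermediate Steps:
$- \frac{94}{-86} \cdot 97 S{\left(11 \right)} = - \frac{94}{-86} \cdot 97 \cdot 11 = \left(-94\right) \left(- \frac{1}{86}\right) 97 \cdot 11 = \frac{47}{43} \cdot 97 \cdot 11 = \frac{4559}{43} \cdot 11 = \frac{50149}{43}$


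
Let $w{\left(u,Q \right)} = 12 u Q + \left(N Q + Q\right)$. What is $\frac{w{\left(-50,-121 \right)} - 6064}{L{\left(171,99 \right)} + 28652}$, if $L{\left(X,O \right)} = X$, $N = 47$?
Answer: $\frac{60728}{28823} \approx 2.1069$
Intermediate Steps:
$w{\left(u,Q \right)} = 48 Q + 12 Q u$ ($w{\left(u,Q \right)} = 12 u Q + \left(47 Q + Q\right) = 12 Q u + 48 Q = 48 Q + 12 Q u$)
$\frac{w{\left(-50,-121 \right)} - 6064}{L{\left(171,99 \right)} + 28652} = \frac{12 \left(-121\right) \left(4 - 50\right) - 6064}{171 + 28652} = \frac{12 \left(-121\right) \left(-46\right) - 6064}{28823} = \left(66792 - 6064\right) \frac{1}{28823} = 60728 \cdot \frac{1}{28823} = \frac{60728}{28823}$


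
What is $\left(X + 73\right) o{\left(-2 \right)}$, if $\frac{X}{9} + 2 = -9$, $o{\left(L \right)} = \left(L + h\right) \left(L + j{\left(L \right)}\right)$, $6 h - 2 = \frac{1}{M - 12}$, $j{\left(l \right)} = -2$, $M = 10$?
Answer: $-182$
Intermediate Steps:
$h = \frac{1}{4}$ ($h = \frac{1}{3} + \frac{1}{6 \left(10 - 12\right)} = \frac{1}{3} + \frac{1}{6 \left(-2\right)} = \frac{1}{3} + \frac{1}{6} \left(- \frac{1}{2}\right) = \frac{1}{3} - \frac{1}{12} = \frac{1}{4} \approx 0.25$)
$o{\left(L \right)} = \left(-2 + L\right) \left(\frac{1}{4} + L\right)$ ($o{\left(L \right)} = \left(L + \frac{1}{4}\right) \left(L - 2\right) = \left(\frac{1}{4} + L\right) \left(-2 + L\right) = \left(-2 + L\right) \left(\frac{1}{4} + L\right)$)
$X = -99$ ($X = -18 + 9 \left(-9\right) = -18 - 81 = -99$)
$\left(X + 73\right) o{\left(-2 \right)} = \left(-99 + 73\right) \left(- \frac{1}{2} + \left(-2\right)^{2} - - \frac{7}{2}\right) = - 26 \left(- \frac{1}{2} + 4 + \frac{7}{2}\right) = \left(-26\right) 7 = -182$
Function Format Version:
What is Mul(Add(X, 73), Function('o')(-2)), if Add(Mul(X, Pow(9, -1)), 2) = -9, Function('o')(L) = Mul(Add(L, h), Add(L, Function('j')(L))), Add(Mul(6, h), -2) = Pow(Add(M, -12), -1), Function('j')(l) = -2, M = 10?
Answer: -182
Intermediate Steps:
h = Rational(1, 4) (h = Add(Rational(1, 3), Mul(Rational(1, 6), Pow(Add(10, -12), -1))) = Add(Rational(1, 3), Mul(Rational(1, 6), Pow(-2, -1))) = Add(Rational(1, 3), Mul(Rational(1, 6), Rational(-1, 2))) = Add(Rational(1, 3), Rational(-1, 12)) = Rational(1, 4) ≈ 0.25000)
Function('o')(L) = Mul(Add(-2, L), Add(Rational(1, 4), L)) (Function('o')(L) = Mul(Add(L, Rational(1, 4)), Add(L, -2)) = Mul(Add(Rational(1, 4), L), Add(-2, L)) = Mul(Add(-2, L), Add(Rational(1, 4), L)))
X = -99 (X = Add(-18, Mul(9, -9)) = Add(-18, -81) = -99)
Mul(Add(X, 73), Function('o')(-2)) = Mul(Add(-99, 73), Add(Rational(-1, 2), Pow(-2, 2), Mul(Rational(-7, 4), -2))) = Mul(-26, Add(Rational(-1, 2), 4, Rational(7, 2))) = Mul(-26, 7) = -182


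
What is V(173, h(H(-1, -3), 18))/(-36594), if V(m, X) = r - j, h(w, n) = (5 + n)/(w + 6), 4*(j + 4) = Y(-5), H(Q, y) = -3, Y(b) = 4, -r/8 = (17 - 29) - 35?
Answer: -379/36594 ≈ -0.010357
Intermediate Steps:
r = 376 (r = -8*((17 - 29) - 35) = -8*(-12 - 35) = -8*(-47) = 376)
j = -3 (j = -4 + (¼)*4 = -4 + 1 = -3)
h(w, n) = (5 + n)/(6 + w)
V(m, X) = 379 (V(m, X) = 376 - 1*(-3) = 376 + 3 = 379)
V(173, h(H(-1, -3), 18))/(-36594) = 379/(-36594) = 379*(-1/36594) = -379/36594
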